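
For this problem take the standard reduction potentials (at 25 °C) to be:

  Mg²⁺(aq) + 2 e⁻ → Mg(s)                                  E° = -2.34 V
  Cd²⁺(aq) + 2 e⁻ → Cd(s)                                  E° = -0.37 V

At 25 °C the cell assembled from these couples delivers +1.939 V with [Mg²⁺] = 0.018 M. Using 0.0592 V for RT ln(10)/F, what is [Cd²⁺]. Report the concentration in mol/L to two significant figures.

Cd²⁺/Cd is the cathode, Mg²⁺/Mg the anode: E°cell = +1.97 V, n = 2.
Overall reaction: Cd²⁺(aq) + Mg(s) → Cd(s) + Mg²⁺(aq); Q = [Mg²⁺]^1/[Cd²⁺]^1.
From E = E° − (0.0592/n) log Q: log Q = (E° − E)·n/0.0592 = (+1.97 − (+1.939))·2/0.0592 = 1.0473.
So 1·log[Cd²⁺] = 1·log(0.018) − log Q = -1.7447 − (1.0473) = -2.7920; [Cd²⁺] = 10^(-2.7920) ≈ 0.0016 M.

0.0016 M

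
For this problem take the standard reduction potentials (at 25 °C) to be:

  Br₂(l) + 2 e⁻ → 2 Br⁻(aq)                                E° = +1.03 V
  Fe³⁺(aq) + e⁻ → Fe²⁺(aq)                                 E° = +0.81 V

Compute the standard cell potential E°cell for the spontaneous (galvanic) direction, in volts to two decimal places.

+0.22 V

The Br₂/Br⁻ couple has the higher reduction potential, so it is the cathode; Fe³⁺/Fe²⁺ is oxidised at the anode.
E°cell = E°(cathode) − E°(anode) = (+1.03) − (+0.81) = +0.22 V.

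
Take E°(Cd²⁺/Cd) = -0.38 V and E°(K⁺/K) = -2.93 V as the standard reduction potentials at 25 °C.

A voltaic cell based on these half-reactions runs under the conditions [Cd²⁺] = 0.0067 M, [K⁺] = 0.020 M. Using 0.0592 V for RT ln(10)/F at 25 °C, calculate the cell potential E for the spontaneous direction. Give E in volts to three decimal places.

Cd²⁺/Cd is the cathode (higher E°), K⁺/K the anode: E°cell = -0.38 − (-2.93) = +2.55 V, n = 2.
Overall: Cd²⁺(aq) + 2 K(s) → Cd(s) + 2 K⁺(aq)
Q = [K⁺]^2 / ([Cd²⁺]); log Q = -1.224.
E = E° − (0.0592/n) log Q = +2.55 − (0.0592/2)(-1.224) = +2.586 V.

+2.586 V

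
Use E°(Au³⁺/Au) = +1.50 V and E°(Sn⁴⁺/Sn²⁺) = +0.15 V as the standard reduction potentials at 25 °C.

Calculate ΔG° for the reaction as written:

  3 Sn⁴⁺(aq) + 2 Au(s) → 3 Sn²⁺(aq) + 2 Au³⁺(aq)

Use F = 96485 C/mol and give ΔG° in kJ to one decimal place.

+781.5 kJ

As written, Sn⁴⁺/Sn²⁺ is reduced (cathode) and Au³⁺/Au is oxidised (anode), so E°cell = (+0.15) − (+1.50) = -1.35 V.
Balancing electrons gives n = 6.
ΔG° = −nFE° = −(6)(96485)(-1.35) = 781,528 J = +781.5 kJ.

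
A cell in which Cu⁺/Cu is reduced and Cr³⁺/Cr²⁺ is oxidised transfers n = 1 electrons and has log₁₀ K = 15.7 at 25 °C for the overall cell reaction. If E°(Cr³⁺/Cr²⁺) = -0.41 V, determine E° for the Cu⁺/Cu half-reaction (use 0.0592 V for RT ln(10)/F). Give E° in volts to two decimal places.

+0.52 V

E°cell = (0.0592/n)·log K = (0.0592/1)(15.7) = +0.929 V.
Since Cu⁺/Cu is the cathode and Cr³⁺/Cr²⁺ the anode, E°cell = E°(Cu⁺/Cu) − E°(Cr³⁺/Cr²⁺).
So E°(Cu⁺/Cu) = E°cell + E°(Cr³⁺/Cr²⁺) = +0.929 + (-0.41) = +0.52 V.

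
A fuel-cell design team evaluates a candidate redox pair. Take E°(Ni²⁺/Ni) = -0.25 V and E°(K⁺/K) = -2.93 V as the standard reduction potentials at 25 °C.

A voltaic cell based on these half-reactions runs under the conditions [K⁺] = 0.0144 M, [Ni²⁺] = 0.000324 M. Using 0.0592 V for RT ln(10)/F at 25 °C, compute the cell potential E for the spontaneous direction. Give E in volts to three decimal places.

Ni²⁺/Ni is the cathode (higher E°), K⁺/K the anode: E°cell = -0.25 − (-2.93) = +2.68 V, n = 2.
Overall: Ni²⁺(aq) + 2 K(s) → Ni(s) + 2 K⁺(aq)
Q = [K⁺]^2 / ([Ni²⁺]); log Q = -0.194.
E = E° − (0.0592/n) log Q = +2.68 − (0.0592/2)(-0.194) = +2.686 V.

+2.686 V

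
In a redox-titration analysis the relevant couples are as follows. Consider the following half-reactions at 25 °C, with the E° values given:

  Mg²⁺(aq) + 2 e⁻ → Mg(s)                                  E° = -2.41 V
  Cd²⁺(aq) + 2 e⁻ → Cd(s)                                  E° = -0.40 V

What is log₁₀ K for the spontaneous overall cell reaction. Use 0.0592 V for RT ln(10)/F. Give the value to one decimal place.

67.9

Cathode: Cd²⁺/Cd; anode: Mg²⁺/Mg. E°cell = +2.01 V, n = 2.
log K = nE°cell / 0.0592 = (2)(+2.01) / 0.0592 = 67.9.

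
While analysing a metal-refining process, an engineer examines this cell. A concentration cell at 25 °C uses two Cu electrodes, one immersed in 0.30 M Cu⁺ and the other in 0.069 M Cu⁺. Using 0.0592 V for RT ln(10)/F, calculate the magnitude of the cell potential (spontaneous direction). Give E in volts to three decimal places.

+0.038 V

For a concentration cell E°cell = 0. The 0.30 M side is the cathode (reduction is favoured where [Cu⁺] is higher).
With n = 1, E = −(0.0592/1) log([Cu⁺]ₐₙ/[Cu⁺]꜀ₐₜ) = −(0.0592/1) log(0.069/0.3) = −(0.0592/1)(-0.638) = +0.038 V.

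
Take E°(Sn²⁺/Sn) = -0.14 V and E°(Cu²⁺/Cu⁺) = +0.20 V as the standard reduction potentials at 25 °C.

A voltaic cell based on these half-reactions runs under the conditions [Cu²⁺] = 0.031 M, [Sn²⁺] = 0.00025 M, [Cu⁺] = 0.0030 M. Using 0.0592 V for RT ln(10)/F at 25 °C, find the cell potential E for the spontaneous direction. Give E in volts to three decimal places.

+0.507 V

Cu²⁺/Cu⁺ is the cathode (higher E°), Sn²⁺/Sn the anode: E°cell = +0.20 − (-0.14) = +0.34 V, n = 2.
Overall: 2 Cu²⁺(aq) + Sn(s) → 2 Cu⁺(aq) + Sn²⁺(aq)
Q = [Cu⁺]^2·[Sn²⁺] / ([Cu²⁺]^2); log Q = -5.631.
E = E° − (0.0592/n) log Q = +0.34 − (0.0592/2)(-5.631) = +0.507 V.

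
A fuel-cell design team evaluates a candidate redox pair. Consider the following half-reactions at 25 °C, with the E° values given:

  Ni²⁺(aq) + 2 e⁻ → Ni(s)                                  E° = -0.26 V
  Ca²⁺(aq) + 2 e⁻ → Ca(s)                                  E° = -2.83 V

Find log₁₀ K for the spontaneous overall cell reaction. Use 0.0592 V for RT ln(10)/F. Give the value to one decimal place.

Cathode: Ni²⁺/Ni; anode: Ca²⁺/Ca. E°cell = +2.57 V, n = 2.
log K = nE°cell / 0.0592 = (2)(+2.57) / 0.0592 = 86.8.

86.8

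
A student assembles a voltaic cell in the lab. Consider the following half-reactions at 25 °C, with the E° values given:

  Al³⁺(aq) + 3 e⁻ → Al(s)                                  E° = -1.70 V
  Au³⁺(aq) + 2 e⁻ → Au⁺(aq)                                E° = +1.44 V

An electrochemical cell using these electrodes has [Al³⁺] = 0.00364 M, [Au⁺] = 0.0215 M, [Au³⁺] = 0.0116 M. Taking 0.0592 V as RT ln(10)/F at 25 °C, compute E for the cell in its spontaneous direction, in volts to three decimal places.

+3.180 V

Au³⁺/Au⁺ is the cathode (higher E°), Al³⁺/Al the anode: E°cell = +1.44 − (-1.70) = +3.14 V, n = 6.
Overall: 3 Au³⁺(aq) + 2 Al(s) → 3 Au⁺(aq) + 2 Al³⁺(aq)
Q = [Au⁺]^3·[Al³⁺]^2 / ([Au³⁺]^3); log Q = -4.074.
E = E° − (0.0592/n) log Q = +3.14 − (0.0592/6)(-4.074) = +3.180 V.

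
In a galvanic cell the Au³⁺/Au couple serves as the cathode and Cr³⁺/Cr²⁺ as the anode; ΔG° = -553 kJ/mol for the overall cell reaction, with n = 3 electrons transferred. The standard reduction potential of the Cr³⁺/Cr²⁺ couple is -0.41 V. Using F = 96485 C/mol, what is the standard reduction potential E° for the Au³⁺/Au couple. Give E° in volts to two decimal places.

+1.50 V

E°cell = −ΔG°/(nF) = −(-553×10³)/((3)(96485)) = +1.910 V.
Since Au³⁺/Au is the cathode and Cr³⁺/Cr²⁺ the anode, E°cell = E°(Au³⁺/Au) − E°(Cr³⁺/Cr²⁺).
So E°(Au³⁺/Au) = E°cell + E°(Cr³⁺/Cr²⁺) = +1.910 + (-0.41) = +1.50 V.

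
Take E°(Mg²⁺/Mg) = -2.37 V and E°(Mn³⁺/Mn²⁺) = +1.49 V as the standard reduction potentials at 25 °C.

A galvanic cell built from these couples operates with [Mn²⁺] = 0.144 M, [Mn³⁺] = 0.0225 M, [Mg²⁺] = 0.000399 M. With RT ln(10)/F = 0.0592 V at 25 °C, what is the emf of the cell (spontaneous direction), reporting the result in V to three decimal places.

+3.913 V

Mn³⁺/Mn²⁺ is the cathode (higher E°), Mg²⁺/Mg the anode: E°cell = +1.49 − (-2.37) = +3.86 V, n = 2.
Overall: 2 Mn³⁺(aq) + Mg(s) → 2 Mn²⁺(aq) + Mg²⁺(aq)
Q = [Mn²⁺]^2·[Mg²⁺] / ([Mn³⁺]^2); log Q = -1.787.
E = E° − (0.0592/n) log Q = +3.86 − (0.0592/2)(-1.787) = +3.913 V.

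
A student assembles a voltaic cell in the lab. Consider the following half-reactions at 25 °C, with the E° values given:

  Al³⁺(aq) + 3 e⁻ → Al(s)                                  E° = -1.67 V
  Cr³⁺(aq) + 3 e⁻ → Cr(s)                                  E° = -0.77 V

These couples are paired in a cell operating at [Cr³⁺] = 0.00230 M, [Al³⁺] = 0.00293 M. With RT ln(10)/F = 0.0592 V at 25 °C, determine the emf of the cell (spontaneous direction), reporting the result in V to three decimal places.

+0.898 V

Cr³⁺/Cr is the cathode (higher E°), Al³⁺/Al the anode: E°cell = -0.77 − (-1.67) = +0.90 V, n = 3.
Overall: Cr³⁺(aq) + Al(s) → Cr(s) + Al³⁺(aq)
Q = [Al³⁺] / ([Cr³⁺]); log Q = 0.105.
E = E° − (0.0592/n) log Q = +0.90 − (0.0592/3)(0.105) = +0.898 V.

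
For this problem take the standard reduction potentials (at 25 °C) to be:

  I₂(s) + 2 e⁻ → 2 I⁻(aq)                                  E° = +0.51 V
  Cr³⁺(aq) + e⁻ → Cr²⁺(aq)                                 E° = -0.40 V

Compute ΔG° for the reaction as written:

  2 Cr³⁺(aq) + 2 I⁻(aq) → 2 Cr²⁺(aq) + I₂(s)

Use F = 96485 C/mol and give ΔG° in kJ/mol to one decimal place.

As written, Cr³⁺/Cr²⁺ is reduced (cathode) and I₂/I⁻ is oxidised (anode), so E°cell = (-0.40) − (+0.51) = -0.91 V.
Balancing electrons gives n = 2.
ΔG° = −nFE° = −(2)(96485)(-0.91) = 175,603 J = +175.6 kJ/mol.

+175.6 kJ/mol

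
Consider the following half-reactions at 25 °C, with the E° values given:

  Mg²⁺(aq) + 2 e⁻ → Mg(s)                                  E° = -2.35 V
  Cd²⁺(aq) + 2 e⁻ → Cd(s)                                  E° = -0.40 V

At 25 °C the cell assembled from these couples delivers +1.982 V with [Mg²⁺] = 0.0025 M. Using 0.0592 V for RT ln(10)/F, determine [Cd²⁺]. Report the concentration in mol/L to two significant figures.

Cd²⁺/Cd is the cathode, Mg²⁺/Mg the anode: E°cell = +1.95 V, n = 2.
Overall reaction: Cd²⁺(aq) + Mg(s) → Cd(s) + Mg²⁺(aq); Q = [Mg²⁺]^1/[Cd²⁺]^1.
From E = E° − (0.0592/n) log Q: log Q = (E° − E)·n/0.0592 = (+1.95 − (+1.982))·2/0.0592 = -1.0811.
So 1·log[Cd²⁺] = 1·log(0.0025) − log Q = -2.6021 − (-1.0811) = -1.5210; [Cd²⁺] = 10^(-1.5210) ≈ 0.030 M.

0.030 M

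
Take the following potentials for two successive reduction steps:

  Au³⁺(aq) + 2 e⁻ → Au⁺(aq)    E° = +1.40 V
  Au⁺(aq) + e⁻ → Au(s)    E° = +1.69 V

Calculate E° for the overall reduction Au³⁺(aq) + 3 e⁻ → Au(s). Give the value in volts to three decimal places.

Since ΔG° = −nFE° is additive over sequential reductions, n₃E°₃ = n₁E°₁ + n₂E°₂.
E°₃ = (2×+1.40 + 1×+1.69) / 3 = (+4.490) / 3 = +1.497 V.

+1.497 V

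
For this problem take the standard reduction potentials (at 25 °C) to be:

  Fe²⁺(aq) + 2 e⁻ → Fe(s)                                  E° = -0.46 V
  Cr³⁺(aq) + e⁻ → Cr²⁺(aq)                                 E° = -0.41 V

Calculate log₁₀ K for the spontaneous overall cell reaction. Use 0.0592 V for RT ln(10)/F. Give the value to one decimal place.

1.7

Cathode: Cr³⁺/Cr²⁺; anode: Fe²⁺/Fe. E°cell = +0.05 V, n = 2.
log K = nE°cell / 0.0592 = (2)(+0.05) / 0.0592 = 1.7.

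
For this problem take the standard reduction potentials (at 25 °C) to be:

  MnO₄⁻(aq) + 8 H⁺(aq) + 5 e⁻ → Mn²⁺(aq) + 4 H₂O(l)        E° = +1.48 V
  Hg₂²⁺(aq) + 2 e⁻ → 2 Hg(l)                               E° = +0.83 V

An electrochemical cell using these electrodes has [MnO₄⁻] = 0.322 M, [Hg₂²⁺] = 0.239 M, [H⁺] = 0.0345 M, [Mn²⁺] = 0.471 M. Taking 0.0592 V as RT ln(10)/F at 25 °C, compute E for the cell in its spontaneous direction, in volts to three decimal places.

+0.528 V

MnO₄⁻/Mn²⁺ is the cathode (higher E°), Hg₂²⁺/Hg the anode: E°cell = +1.48 − (+0.83) = +0.65 V, n = 10.
Overall: 2 MnO₄⁻(aq) + 16 H⁺(aq) + 10 Hg(l) → 2 Mn²⁺(aq) + 8 H₂O(l) + 5 Hg₂²⁺(aq)
Q = [Mn²⁺]^2·[Hg₂²⁺]^5 / ([MnO₄⁻]^2·[H⁺]^16); log Q = 20.617.
E = E° − (0.0592/n) log Q = +0.65 − (0.0592/10)(20.617) = +0.528 V.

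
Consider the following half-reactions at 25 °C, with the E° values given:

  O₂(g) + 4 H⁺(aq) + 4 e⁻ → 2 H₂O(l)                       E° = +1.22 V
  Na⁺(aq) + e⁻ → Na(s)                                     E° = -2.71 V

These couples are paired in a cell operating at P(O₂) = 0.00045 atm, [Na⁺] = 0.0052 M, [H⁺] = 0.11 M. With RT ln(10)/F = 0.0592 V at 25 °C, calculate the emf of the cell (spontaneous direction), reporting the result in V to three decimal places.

+3.959 V

O₂/H₂O is the cathode (higher E°), Na⁺/Na the anode: E°cell = +1.22 − (-2.71) = +3.93 V, n = 4.
Overall: O₂(g) + 4 H⁺(aq) + 4 Na(s) → 2 H₂O(l) + 4 Na⁺(aq)
Q = [Na⁺]^4 / (P(O₂)·[H⁺]^4); log Q = -1.955.
E = E° − (0.0592/n) log Q = +3.93 − (0.0592/4)(-1.955) = +3.959 V.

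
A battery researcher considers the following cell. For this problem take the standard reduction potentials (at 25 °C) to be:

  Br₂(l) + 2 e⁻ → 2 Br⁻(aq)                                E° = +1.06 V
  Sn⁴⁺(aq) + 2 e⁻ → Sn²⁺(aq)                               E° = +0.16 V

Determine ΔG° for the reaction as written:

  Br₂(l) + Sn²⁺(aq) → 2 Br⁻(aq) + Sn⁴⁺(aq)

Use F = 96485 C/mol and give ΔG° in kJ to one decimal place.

-173.7 kJ

As written, Br₂/Br⁻ is reduced (cathode) and Sn⁴⁺/Sn²⁺ is oxidised (anode), so E°cell = (+1.06) − (+0.16) = +0.90 V.
Balancing electrons gives n = 2.
ΔG° = −nFE° = −(2)(96485)(+0.90) = -173,673 J = -173.7 kJ.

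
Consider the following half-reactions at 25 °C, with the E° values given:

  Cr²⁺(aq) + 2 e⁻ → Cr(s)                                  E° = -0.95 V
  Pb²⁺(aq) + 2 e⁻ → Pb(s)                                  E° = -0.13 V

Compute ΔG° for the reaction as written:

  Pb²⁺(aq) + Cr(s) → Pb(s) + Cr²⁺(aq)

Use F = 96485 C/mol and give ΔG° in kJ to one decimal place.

As written, Pb²⁺/Pb is reduced (cathode) and Cr²⁺/Cr is oxidised (anode), so E°cell = (-0.13) − (-0.95) = +0.82 V.
Balancing electrons gives n = 2.
ΔG° = −nFE° = −(2)(96485)(+0.82) = -158,235 J = -158.2 kJ.

-158.2 kJ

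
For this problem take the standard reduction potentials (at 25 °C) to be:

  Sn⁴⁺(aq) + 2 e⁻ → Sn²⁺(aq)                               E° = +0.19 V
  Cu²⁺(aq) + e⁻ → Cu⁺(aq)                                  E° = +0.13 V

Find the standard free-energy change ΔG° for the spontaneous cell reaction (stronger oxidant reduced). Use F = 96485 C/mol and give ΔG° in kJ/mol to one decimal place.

Sn⁴⁺/Sn²⁺ (E° = +0.19 V) is the cathode; Cu²⁺/Cu⁺ (E° = +0.13 V) is the anode, so E°cell = +0.06 V.
Balancing electrons gives n = 2 (lcm of 2 and 1).
ΔG° = −nFE° = −(2)(96485)(+0.06) = -11,578 J = -11.6 kJ/mol.

-11.6 kJ/mol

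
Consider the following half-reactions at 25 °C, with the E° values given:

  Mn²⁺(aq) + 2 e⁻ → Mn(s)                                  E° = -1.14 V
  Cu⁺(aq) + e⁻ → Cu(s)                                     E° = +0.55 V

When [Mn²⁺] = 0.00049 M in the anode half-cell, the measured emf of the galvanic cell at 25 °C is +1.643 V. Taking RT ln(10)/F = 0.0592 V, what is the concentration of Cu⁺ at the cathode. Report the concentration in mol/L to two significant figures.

0.0036 M

Cu⁺/Cu is the cathode, Mn²⁺/Mn the anode: E°cell = +1.69 V, n = 2.
Overall reaction: 2 Cu⁺(aq) + Mn(s) → 2 Cu(s) + Mn²⁺(aq); Q = [Mn²⁺]^1/[Cu⁺]^2.
From E = E° − (0.0592/n) log Q: log Q = (E° − E)·n/0.0592 = (+1.69 − (+1.643))·2/0.0592 = 1.5878.
So 2·log[Cu⁺] = 1·log(0.00049) − log Q = -3.3098 − (1.5878) = -4.8976; log[Cu⁺] = -4.8976 / 2 = -2.4488; [Cu⁺] = 10^(-2.4488) ≈ 0.0036 M.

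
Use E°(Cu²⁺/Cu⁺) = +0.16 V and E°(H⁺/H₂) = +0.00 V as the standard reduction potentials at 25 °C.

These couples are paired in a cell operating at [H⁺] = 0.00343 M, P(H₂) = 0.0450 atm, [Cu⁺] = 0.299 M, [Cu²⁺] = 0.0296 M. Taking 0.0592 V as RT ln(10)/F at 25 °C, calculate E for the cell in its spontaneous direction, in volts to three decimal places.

+0.207 V

Cu²⁺/Cu⁺ is the cathode (higher E°), H⁺/H₂ the anode: E°cell = +0.16 − (+0.00) = +0.16 V, n = 2.
Overall: 2 Cu²⁺(aq) + H₂(g) → 2 Cu⁺(aq) + 2 H⁺(aq)
Q = [Cu⁺]^2·[H⁺]^2 / ([Cu²⁺]^2·P(H₂)); log Q = -1.574.
E = E° − (0.0592/n) log Q = +0.16 − (0.0592/2)(-1.574) = +0.207 V.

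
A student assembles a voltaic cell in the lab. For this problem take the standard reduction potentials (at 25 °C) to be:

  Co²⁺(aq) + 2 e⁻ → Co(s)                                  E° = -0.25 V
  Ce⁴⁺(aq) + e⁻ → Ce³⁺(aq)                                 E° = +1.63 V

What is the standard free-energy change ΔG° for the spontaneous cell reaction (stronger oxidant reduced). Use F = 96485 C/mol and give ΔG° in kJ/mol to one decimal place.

-362.8 kJ/mol

Ce⁴⁺/Ce³⁺ (E° = +1.63 V) is the cathode; Co²⁺/Co (E° = -0.25 V) is the anode, so E°cell = +1.88 V.
Balancing electrons gives n = 2 (lcm of 1 and 2).
ΔG° = −nFE° = −(2)(96485)(+1.88) = -362,784 J = -362.8 kJ/mol.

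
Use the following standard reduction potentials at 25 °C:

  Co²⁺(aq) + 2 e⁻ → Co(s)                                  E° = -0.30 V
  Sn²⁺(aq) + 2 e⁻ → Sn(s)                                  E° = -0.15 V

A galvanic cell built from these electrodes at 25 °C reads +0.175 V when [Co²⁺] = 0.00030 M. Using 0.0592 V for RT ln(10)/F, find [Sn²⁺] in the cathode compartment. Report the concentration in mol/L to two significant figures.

0.0021 M

Sn²⁺/Sn is the cathode, Co²⁺/Co the anode: E°cell = +0.15 V, n = 2.
Overall reaction: Sn²⁺(aq) + Co(s) → Sn(s) + Co²⁺(aq); Q = [Co²⁺]^1/[Sn²⁺]^1.
From E = E° − (0.0592/n) log Q: log Q = (E° − E)·n/0.0592 = (+0.15 − (+0.175))·2/0.0592 = -0.8446.
So 1·log[Sn²⁺] = 1·log(0.0003) − log Q = -3.5229 − (-0.8446) = -2.6783; [Sn²⁺] = 10^(-2.6783) ≈ 0.0021 M.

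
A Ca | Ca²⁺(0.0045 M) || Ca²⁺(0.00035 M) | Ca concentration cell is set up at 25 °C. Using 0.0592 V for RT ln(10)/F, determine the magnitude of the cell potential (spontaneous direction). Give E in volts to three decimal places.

+0.033 V

For a concentration cell E°cell = 0. The 0.0045 M side is the cathode (reduction is favoured where [Ca²⁺] is higher).
With n = 2, E = −(0.0592/2) log([Ca²⁺]ₐₙ/[Ca²⁺]꜀ₐₜ) = −(0.0592/2) log(0.00035/0.0045) = −(0.0592/2)(-1.109) = +0.033 V.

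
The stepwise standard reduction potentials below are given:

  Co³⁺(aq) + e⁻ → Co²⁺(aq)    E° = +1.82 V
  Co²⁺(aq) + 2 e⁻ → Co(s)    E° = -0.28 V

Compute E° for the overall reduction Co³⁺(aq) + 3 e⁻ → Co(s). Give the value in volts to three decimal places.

+0.420 V

Since ΔG° = −nFE° is additive over sequential reductions, n₃E°₃ = n₁E°₁ + n₂E°₂.
E°₃ = (1×+1.82 + 2×-0.28) / 3 = (+1.260) / 3 = +0.420 V.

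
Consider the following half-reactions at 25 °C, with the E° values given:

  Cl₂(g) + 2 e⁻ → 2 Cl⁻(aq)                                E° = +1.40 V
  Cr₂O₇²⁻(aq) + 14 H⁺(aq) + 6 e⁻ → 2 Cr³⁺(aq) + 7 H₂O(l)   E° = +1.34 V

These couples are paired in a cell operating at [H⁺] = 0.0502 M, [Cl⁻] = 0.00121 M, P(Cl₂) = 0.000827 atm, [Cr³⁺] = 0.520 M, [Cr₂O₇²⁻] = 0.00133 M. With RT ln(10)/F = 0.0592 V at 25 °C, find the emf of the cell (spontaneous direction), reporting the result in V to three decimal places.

Cl₂/Cl⁻ is the cathode (higher E°), Cr₂O₇²⁻/Cr³⁺ the anode: E°cell = +1.40 − (+1.34) = +0.06 V, n = 6.
Overall: 3 Cl₂(g) + 2 Cr³⁺(aq) + 7 H₂O(l) → 6 Cl⁻(aq) + Cr₂O₇²⁻(aq) + 14 H⁺(aq)
Q = [Cl⁻]^6·[Cr₂O₇²⁻]·[H⁺]^14 / (P(Cl₂)^3·[Cr³⁺]^2); log Q = -28.754.
E = E° − (0.0592/n) log Q = +0.06 − (0.0592/6)(-28.754) = +0.344 V.

+0.344 V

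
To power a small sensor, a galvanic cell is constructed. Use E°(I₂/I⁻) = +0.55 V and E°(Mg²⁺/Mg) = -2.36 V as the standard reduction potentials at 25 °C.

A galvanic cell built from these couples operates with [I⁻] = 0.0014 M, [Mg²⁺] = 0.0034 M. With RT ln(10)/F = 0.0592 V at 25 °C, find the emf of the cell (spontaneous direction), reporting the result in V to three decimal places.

+3.152 V

I₂/I⁻ is the cathode (higher E°), Mg²⁺/Mg the anode: E°cell = +0.55 − (-2.36) = +2.91 V, n = 2.
Overall: I₂(s) + Mg(s) → 2 I⁻(aq) + Mg²⁺(aq)
Q = [I⁻]^2·[Mg²⁺]; log Q = -8.176.
E = E° − (0.0592/n) log Q = +2.91 − (0.0592/2)(-8.176) = +3.152 V.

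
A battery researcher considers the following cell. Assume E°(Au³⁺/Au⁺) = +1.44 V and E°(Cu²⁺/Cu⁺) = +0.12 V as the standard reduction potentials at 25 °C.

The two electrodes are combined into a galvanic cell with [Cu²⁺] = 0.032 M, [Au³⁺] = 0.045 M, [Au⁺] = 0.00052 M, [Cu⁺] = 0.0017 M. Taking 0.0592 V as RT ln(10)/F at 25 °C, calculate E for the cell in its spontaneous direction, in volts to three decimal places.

+1.302 V

Au³⁺/Au⁺ is the cathode (higher E°), Cu²⁺/Cu⁺ the anode: E°cell = +1.44 − (+0.12) = +1.32 V, n = 2.
Overall: Au³⁺(aq) + 2 Cu⁺(aq) → Au⁺(aq) + 2 Cu²⁺(aq)
Q = [Au⁺]·[Cu²⁺]^2 / ([Au³⁺]·[Cu⁺]^2); log Q = 0.612.
E = E° − (0.0592/n) log Q = +1.32 − (0.0592/2)(0.612) = +1.302 V.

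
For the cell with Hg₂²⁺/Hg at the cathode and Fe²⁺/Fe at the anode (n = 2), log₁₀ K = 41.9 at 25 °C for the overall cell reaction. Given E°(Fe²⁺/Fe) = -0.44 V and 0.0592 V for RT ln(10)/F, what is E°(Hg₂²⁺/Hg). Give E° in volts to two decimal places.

E°cell = (0.0592/n)·log K = (0.0592/2)(41.9) = +1.240 V.
Since Hg₂²⁺/Hg is the cathode and Fe²⁺/Fe the anode, E°cell = E°(Hg₂²⁺/Hg) − E°(Fe²⁺/Fe).
So E°(Hg₂²⁺/Hg) = E°cell + E°(Fe²⁺/Fe) = +1.240 + (-0.44) = +0.80 V.

+0.80 V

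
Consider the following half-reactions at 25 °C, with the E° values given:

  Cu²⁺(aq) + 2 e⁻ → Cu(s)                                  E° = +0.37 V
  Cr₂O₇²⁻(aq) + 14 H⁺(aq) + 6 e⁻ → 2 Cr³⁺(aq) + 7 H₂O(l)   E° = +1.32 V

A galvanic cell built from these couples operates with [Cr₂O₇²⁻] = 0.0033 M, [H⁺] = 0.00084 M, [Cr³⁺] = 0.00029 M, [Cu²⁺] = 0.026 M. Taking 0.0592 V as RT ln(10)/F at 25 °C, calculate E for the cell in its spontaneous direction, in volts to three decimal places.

+0.617 V

Cr₂O₇²⁻/Cr³⁺ is the cathode (higher E°), Cu²⁺/Cu the anode: E°cell = +1.32 − (+0.37) = +0.95 V, n = 6.
Overall: Cr₂O₇²⁻(aq) + 14 H⁺(aq) + 3 Cu(s) → 2 Cr³⁺(aq) + 7 H₂O(l) + 3 Cu²⁺(aq)
Q = [Cr³⁺]^2·[Cu²⁺]^3 / ([Cr₂O₇²⁻]·[H⁺]^14); log Q = 33.711.
E = E° − (0.0592/n) log Q = +0.95 − (0.0592/6)(33.711) = +0.617 V.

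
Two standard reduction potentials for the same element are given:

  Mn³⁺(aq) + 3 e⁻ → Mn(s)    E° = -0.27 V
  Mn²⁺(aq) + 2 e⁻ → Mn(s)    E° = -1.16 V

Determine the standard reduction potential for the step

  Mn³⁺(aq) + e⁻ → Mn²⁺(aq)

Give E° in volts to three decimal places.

+1.510 V

Sequential free energies add, so n₃E°₃ = n₁E°₁ + n₂E°₂.
With n₃ = 3, and the known step contributing 2×(-1.16) V, the unknown satisfies 1·E° = 3×(-0.27) − 2×(-1.16) = +1.510.
E° = +1.510 / 1 = +1.510 V.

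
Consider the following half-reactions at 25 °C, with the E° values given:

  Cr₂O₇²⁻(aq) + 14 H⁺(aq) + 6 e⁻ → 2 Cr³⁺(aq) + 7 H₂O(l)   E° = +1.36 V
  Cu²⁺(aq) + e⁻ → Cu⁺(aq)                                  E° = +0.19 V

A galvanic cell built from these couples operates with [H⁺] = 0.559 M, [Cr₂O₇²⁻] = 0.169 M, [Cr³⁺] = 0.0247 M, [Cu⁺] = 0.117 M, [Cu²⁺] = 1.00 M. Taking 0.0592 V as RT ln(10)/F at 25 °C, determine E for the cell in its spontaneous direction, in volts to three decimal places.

+1.104 V

Cr₂O₇²⁻/Cr³⁺ is the cathode (higher E°), Cu²⁺/Cu⁺ the anode: E°cell = +1.36 − (+0.19) = +1.17 V, n = 6.
Overall: Cr₂O₇²⁻(aq) + 14 H⁺(aq) + 6 Cu⁺(aq) → 2 Cr³⁺(aq) + 7 H₂O(l) + 6 Cu²⁺(aq)
Q = [Cr³⁺]^2·[Cu²⁺]^6 / ([Cr₂O₇²⁻]·[H⁺]^14·[Cu⁺]^6); log Q = 6.685.
E = E° − (0.0592/n) log Q = +1.17 − (0.0592/6)(6.685) = +1.104 V.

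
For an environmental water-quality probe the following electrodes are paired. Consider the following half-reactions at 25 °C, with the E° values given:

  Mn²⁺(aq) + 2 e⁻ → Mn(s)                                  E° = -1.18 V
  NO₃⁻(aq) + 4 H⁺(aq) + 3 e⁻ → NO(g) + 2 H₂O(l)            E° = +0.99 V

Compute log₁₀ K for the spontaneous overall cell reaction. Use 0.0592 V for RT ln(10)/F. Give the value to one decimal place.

Cathode: NO₃⁻/NO; anode: Mn²⁺/Mn. E°cell = +2.17 V, n = 6.
log K = nE°cell / 0.0592 = (6)(+2.17) / 0.0592 = 219.9.

219.9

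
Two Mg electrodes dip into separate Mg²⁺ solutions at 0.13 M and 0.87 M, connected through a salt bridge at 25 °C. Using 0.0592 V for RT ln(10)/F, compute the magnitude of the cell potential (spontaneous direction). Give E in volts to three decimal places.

+0.024 V

For a concentration cell E°cell = 0. The 0.87 M side is the cathode (reduction is favoured where [Mg²⁺] is higher).
With n = 2, E = −(0.0592/2) log([Mg²⁺]ₐₙ/[Mg²⁺]꜀ₐₜ) = −(0.0592/2) log(0.13/0.87) = −(0.0592/2)(-0.826) = +0.024 V.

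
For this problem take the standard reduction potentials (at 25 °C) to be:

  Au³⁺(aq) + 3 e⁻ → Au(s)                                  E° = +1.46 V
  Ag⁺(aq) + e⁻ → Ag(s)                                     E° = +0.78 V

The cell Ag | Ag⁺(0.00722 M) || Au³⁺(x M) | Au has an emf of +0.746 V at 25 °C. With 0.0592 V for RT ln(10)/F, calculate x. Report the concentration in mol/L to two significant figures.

Au³⁺/Au is the cathode, Ag⁺/Ag the anode: E°cell = +0.68 V, n = 3.
Overall reaction: Au³⁺(aq) + 3 Ag(s) → Au(s) + 3 Ag⁺(aq); Q = [Ag⁺]^3/[Au³⁺]^1.
From E = E° − (0.0592/n) log Q: log Q = (E° − E)·n/0.0592 = (+0.68 − (+0.746))·3/0.0592 = -3.3446.
So 1·log[Au³⁺] = 3·log(0.00722) − log Q = -6.4244 − (-3.3446) = -3.0798; [Au³⁺] = 10^(-3.0798) ≈ 0.00083 M.

0.00083 M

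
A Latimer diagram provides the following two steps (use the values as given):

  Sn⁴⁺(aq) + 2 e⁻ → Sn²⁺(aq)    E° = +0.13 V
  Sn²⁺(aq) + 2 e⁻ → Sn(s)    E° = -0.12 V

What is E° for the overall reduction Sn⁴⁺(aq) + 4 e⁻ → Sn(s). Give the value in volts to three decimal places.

Adding the free-energy changes (−nFE°) of the two steps gives −n₃FE°₃ = −n₁FE°₁ − n₂FE°₂.
E°₃ = (2×+0.13 + 2×-0.12) / 4 = (+0.020) / 4 = +0.005 V.

+0.005 V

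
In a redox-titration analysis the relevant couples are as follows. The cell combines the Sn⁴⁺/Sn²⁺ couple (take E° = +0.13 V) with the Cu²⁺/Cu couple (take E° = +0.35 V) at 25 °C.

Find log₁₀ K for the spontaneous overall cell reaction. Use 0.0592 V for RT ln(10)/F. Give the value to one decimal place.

7.4

Cathode: Cu²⁺/Cu; anode: Sn⁴⁺/Sn²⁺. E°cell = +0.22 V, n = 2.
log K = nE°cell / 0.0592 = (2)(+0.22) / 0.0592 = 7.4.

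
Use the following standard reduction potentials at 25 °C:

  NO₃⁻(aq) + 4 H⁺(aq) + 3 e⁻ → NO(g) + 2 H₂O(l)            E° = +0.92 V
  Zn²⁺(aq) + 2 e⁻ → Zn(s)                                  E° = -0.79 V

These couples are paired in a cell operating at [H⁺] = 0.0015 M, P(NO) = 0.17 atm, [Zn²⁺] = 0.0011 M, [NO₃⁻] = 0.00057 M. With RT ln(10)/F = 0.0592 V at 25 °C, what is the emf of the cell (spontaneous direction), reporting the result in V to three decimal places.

+1.526 V

NO₃⁻/NO is the cathode (higher E°), Zn²⁺/Zn the anode: E°cell = +0.92 − (-0.79) = +1.71 V, n = 6.
Overall: 2 NO₃⁻(aq) + 8 H⁺(aq) + 3 Zn(s) → 2 NO(g) + 4 H₂O(l) + 3 Zn²⁺(aq)
Q = P(NO)^2·[Zn²⁺]^3 / ([NO₃⁻]^2·[H⁺]^8); log Q = 18.665.
E = E° − (0.0592/n) log Q = +1.71 − (0.0592/6)(18.665) = +1.526 V.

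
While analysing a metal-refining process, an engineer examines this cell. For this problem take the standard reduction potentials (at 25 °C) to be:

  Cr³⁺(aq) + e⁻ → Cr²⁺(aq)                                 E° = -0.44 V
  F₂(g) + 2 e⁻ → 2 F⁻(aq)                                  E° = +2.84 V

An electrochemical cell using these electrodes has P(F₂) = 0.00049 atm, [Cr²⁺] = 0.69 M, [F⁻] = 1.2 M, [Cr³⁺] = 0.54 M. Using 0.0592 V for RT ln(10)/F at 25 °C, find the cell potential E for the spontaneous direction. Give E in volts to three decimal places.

+3.184 V

F₂/F⁻ is the cathode (higher E°), Cr³⁺/Cr²⁺ the anode: E°cell = +2.84 − (-0.44) = +3.28 V, n = 2.
Overall: F₂(g) + 2 Cr²⁺(aq) → 2 F⁻(aq) + 2 Cr³⁺(aq)
Q = [F⁻]^2·[Cr³⁺]^2 / (P(F₂)·[Cr²⁺]^2); log Q = 3.255.
E = E° − (0.0592/n) log Q = +3.28 − (0.0592/2)(3.255) = +3.184 V.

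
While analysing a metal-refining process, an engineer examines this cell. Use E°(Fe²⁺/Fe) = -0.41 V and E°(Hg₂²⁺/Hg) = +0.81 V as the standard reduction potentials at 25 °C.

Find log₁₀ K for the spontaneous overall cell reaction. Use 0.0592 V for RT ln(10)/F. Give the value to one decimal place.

Cathode: Hg₂²⁺/Hg; anode: Fe²⁺/Fe. E°cell = +1.22 V, n = 2.
log K = nE°cell / 0.0592 = (2)(+1.22) / 0.0592 = 41.2.

41.2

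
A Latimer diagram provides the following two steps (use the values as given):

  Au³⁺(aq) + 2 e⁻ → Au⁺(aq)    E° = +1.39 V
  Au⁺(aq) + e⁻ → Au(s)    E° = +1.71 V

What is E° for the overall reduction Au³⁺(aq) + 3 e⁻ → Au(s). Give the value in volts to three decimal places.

Since ΔG° = −nFE° is additive over sequential reductions, n₃E°₃ = n₁E°₁ + n₂E°₂.
E°₃ = (2×+1.39 + 1×+1.71) / 3 = (+4.490) / 3 = +1.497 V.
E° values themselves are not directly additive — weighting by electron count is essential.

+1.497 V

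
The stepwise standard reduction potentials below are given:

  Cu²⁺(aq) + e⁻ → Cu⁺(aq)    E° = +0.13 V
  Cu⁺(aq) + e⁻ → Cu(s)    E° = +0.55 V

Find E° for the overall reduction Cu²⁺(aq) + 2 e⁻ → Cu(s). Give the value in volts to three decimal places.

+0.340 V

Since ΔG° = −nFE° is additive over sequential reductions, n₃E°₃ = n₁E°₁ + n₂E°₂.
E°₃ = (1×+0.13 + 1×+0.55) / 2 = (+0.680) / 2 = +0.340 V.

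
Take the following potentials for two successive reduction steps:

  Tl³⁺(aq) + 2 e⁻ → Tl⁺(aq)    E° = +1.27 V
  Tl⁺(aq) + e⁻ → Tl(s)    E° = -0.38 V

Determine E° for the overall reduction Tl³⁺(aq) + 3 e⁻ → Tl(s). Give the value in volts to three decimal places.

+0.720 V

Standard free energies of sequential steps add: ΔG°₃ = ΔG°₁ + ΔG°₂, so n₃E°₃ = n₁E°₁ + n₂E°₂.
E°₃ = (2×+1.27 + 1×-0.38) / 3 = (+2.160) / 3 = +0.720 V.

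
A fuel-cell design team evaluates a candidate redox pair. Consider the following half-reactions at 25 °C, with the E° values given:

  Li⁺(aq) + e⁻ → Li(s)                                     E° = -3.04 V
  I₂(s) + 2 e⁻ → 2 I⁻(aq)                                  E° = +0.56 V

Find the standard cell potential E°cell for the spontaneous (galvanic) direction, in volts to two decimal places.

The I₂/I⁻ couple has the higher reduction potential, so it is the cathode; Li⁺/Li is oxidised at the anode.
E°cell = E°(cathode) − E°(anode) = (+0.56) − (-3.04) = +3.60 V.

+3.60 V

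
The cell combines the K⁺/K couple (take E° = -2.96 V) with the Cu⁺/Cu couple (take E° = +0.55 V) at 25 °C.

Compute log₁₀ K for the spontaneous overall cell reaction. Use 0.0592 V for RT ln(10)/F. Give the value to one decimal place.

59.3

Cathode: Cu⁺/Cu; anode: K⁺/K. E°cell = +3.51 V, n = 1.
log K = nE°cell / 0.0592 = (1)(+3.51) / 0.0592 = 59.3.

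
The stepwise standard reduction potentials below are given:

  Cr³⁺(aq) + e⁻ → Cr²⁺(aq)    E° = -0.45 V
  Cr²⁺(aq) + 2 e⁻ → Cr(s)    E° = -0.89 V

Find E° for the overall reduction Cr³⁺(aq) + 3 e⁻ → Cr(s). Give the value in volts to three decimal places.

Adding the free-energy changes (−nFE°) of the two steps gives −n₃FE°₃ = −n₁FE°₁ − n₂FE°₂.
E°₃ = (1×-0.45 + 2×-0.89) / 3 = (-2.230) / 3 = -0.743 V.

-0.743 V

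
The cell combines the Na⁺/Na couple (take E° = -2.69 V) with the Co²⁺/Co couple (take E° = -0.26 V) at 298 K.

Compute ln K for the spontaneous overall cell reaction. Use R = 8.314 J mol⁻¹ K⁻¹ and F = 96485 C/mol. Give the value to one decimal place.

189.3

Cathode: Co²⁺/Co; anode: Na⁺/Na. E°cell = (-0.26) − (-2.69) = +2.43 V, with n = 2.
ΔG° = −nFE° = −RT ln K, so ln K = nFE°/(RT) = (2)(96485)(+2.43) / ((8.314)(298)) = 189.265.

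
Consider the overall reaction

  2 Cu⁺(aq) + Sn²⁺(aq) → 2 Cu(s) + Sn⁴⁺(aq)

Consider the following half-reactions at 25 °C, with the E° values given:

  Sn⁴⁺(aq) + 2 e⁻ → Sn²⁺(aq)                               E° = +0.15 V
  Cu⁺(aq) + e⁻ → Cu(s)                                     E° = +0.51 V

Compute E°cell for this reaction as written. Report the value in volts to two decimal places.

+0.36 V

The Cu⁺/Cu couple has the higher reduction potential, so it is the cathode; Sn⁴⁺/Sn²⁺ is oxidised at the anode.
E°cell = E°(cathode) − E°(anode) = (+0.51) − (+0.15) = +0.36 V.
Since E°cell > 0, the reaction is spontaneous under standard conditions.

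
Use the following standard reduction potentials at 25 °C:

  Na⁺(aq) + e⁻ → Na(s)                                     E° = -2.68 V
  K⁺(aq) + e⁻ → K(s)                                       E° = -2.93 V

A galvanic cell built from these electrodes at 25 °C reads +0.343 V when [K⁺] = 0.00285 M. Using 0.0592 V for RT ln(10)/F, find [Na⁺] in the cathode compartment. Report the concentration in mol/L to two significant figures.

0.11 M

Na⁺/Na is the cathode, K⁺/K the anode: E°cell = +0.25 V, n = 1.
Overall reaction: Na⁺(aq) + K(s) → Na(s) + K⁺(aq); Q = [K⁺]^1/[Na⁺]^1.
From E = E° − (0.0592/n) log Q: log Q = (E° − E)·n/0.0592 = (+0.25 − (+0.343))·1/0.0592 = -1.5709.
So 1·log[Na⁺] = 1·log(0.00285) − log Q = -2.5452 − (-1.5709) = -0.9743; [Na⁺] = 10^(-0.9743) ≈ 0.11 M.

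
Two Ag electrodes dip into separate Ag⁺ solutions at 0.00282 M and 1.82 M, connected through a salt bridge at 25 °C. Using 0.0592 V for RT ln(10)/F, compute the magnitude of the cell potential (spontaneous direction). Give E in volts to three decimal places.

For a concentration cell E°cell = 0. The 1.82 M side is the cathode (reduction is favoured where [Ag⁺] is higher).
With n = 1, E = −(0.0592/1) log([Ag⁺]ₐₙ/[Ag⁺]꜀ₐₜ) = −(0.0592/1) log(0.00282/1.82) = −(0.0592/1)(-2.810) = +0.166 V.

+0.166 V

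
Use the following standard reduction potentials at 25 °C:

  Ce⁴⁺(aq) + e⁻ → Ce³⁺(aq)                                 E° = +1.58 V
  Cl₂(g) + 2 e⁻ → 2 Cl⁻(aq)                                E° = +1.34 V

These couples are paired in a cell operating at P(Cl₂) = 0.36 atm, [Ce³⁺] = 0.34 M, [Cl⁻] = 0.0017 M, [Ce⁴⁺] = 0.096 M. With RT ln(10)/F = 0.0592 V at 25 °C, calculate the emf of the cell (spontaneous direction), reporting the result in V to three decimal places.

+0.057 V

Ce⁴⁺/Ce³⁺ is the cathode (higher E°), Cl₂/Cl⁻ the anode: E°cell = +1.58 − (+1.34) = +0.24 V, n = 2.
Overall: 2 Ce⁴⁺(aq) + 2 Cl⁻(aq) → 2 Ce³⁺(aq) + Cl₂(g)
Q = [Ce³⁺]^2·P(Cl₂) / ([Ce⁴⁺]^2·[Cl⁻]^2); log Q = 6.194.
E = E° − (0.0592/n) log Q = +0.24 − (0.0592/2)(6.194) = +0.057 V.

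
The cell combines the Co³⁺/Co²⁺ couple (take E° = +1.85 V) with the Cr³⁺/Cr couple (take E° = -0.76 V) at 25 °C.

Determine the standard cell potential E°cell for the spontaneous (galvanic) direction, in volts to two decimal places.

The Co³⁺/Co²⁺ couple has the higher reduction potential, so it is the cathode; Cr³⁺/Cr is oxidised at the anode.
E°cell = E°(cathode) − E°(anode) = (+1.85) − (-0.76) = +2.61 V.

+2.61 V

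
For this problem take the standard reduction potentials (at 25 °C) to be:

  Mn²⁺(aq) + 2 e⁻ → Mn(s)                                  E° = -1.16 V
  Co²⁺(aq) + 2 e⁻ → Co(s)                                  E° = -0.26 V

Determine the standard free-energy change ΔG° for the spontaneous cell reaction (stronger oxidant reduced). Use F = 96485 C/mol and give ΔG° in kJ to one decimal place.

-173.7 kJ

Co²⁺/Co (E° = -0.26 V) is the cathode; Mn²⁺/Mn (E° = -1.16 V) is the anode, so E°cell = +0.90 V.
Balancing electrons gives n = 2 (lcm of 2 and 2).
ΔG° = −nFE° = −(2)(96485)(+0.90) = -173,673 J = -173.7 kJ.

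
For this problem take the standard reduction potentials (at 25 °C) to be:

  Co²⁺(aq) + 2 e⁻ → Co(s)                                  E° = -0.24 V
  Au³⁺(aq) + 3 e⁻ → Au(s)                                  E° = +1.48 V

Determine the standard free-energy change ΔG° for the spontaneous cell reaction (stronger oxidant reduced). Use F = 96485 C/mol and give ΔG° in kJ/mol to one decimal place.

Au³⁺/Au (E° = +1.48 V) is the cathode; Co²⁺/Co (E° = -0.24 V) is the anode, so E°cell = +1.72 V.
Balancing electrons gives n = 6 (lcm of 3 and 2).
ΔG° = −nFE° = −(6)(96485)(+1.72) = -995,725 J = -995.7 kJ/mol.

-995.7 kJ/mol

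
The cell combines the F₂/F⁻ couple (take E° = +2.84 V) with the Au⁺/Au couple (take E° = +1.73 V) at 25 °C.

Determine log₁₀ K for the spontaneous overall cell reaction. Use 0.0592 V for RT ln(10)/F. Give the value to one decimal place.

37.5

Cathode: F₂/F⁻; anode: Au⁺/Au. E°cell = +1.11 V, n = 2.
log K = nE°cell / 0.0592 = (2)(+1.11) / 0.0592 = 37.5.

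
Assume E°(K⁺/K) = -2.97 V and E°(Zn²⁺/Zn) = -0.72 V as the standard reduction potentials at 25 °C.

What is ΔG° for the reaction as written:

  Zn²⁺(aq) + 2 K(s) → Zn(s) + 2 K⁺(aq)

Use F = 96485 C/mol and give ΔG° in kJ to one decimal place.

-434.2 kJ

As written, Zn²⁺/Zn is reduced (cathode) and K⁺/K is oxidised (anode), so E°cell = (-0.72) − (-2.97) = +2.25 V.
Balancing electrons gives n = 2.
ΔG° = −nFE° = −(2)(96485)(+2.25) = -434,182 J = -434.2 kJ.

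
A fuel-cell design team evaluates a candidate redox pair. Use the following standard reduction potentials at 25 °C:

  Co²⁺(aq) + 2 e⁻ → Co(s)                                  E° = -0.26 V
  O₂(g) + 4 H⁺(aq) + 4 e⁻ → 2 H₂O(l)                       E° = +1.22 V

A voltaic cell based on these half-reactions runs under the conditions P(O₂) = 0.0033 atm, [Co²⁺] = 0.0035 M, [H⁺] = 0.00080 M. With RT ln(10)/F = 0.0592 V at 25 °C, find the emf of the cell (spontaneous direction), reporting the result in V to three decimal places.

+1.333 V

O₂/H₂O is the cathode (higher E°), Co²⁺/Co the anode: E°cell = +1.22 − (-0.26) = +1.48 V, n = 4.
Overall: O₂(g) + 4 H⁺(aq) + 2 Co(s) → 2 H₂O(l) + 2 Co²⁺(aq)
Q = [Co²⁺]^2 / (P(O₂)·[H⁺]^4); log Q = 9.957.
E = E° − (0.0592/n) log Q = +1.48 − (0.0592/4)(9.957) = +1.333 V.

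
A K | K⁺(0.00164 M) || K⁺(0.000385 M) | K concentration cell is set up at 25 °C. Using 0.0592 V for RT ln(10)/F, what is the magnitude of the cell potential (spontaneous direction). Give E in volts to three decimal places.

For a concentration cell E°cell = 0. The 0.00164 M side is the cathode (reduction is favoured where [K⁺] is higher).
With n = 1, E = −(0.0592/1) log([K⁺]ₐₙ/[K⁺]꜀ₐₜ) = −(0.0592/1) log(0.000385/0.00164) = −(0.0592/1)(-0.629) = +0.037 V.

+0.037 V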